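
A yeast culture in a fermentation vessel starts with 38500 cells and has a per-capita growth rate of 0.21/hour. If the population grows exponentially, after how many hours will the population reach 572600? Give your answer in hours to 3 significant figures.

12.9 hours

Set N₀·e^(rt) = 572600: e^(0.21·t) = 572600/38500 = 14.873.
0.21·t = ln(14.873) = 2.6995, so t = 2.6995/0.21 = 12.855.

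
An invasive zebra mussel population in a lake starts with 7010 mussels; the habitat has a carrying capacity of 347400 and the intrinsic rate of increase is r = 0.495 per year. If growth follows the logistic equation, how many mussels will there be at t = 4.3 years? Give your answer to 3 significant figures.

A = (K − N₀)/N₀ = (347400 − 7010)/7010 = 48.558.
N(t) = K/(1 + A·e^(−rt)) = 347400/(1 + 48.558×e^(−0.495×4.3)).
e^(−2.128) = 0.11902; denominator = 1 + 48.558×0.11902 = 6.7791.
N = 347400/6.7791 = 51245.5.

51200 mussels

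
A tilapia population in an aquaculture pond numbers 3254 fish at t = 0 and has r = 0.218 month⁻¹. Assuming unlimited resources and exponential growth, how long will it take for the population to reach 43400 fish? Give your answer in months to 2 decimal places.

11.88 months

Set N₀·e^(rt) = 43400: e^(0.218·t) = 43400/3254 = 13.337.
0.218·t = ln(13.337) = 2.5906, so t = 2.5906/0.218 = 11.883.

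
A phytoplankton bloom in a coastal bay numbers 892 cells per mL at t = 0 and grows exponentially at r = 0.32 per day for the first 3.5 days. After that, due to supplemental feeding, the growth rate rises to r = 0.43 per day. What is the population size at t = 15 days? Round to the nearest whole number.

Phase 1: N(3.5) = 892·e^(0.32×3.5) = 892·e^1.12 = 2733.85.
Phase 2 runs for 15 − 3.5 = 11.5 days at r = 0.43.
N(15) = 2733.85·e^(0.43×11.5) = 2733.85·e^4.945 = 384026.

384026 cells per mL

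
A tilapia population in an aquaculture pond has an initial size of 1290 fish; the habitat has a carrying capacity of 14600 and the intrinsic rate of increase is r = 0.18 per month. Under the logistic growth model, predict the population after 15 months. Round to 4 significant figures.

8622 fish

A = (K − N₀)/N₀ = (14600 − 1290)/1290 = 10.318.
N(t) = K/(1 + A·e^(−rt)) = 14600/(1 + 10.318×e^(−0.18×15)).
e^(−2.7) = 0.067206; denominator = 1 + 10.318×0.067206 = 1.6934.
N = 14600/1.6934 = 8621.63.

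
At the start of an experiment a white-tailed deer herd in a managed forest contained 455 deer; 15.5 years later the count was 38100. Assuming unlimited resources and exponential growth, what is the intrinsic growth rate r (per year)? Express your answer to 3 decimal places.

From N(t) = N₀·e^(rt): e^(r·15.5) = 38100/455 = 83.736.
r·15.5 = ln(83.736) = 4.4277, so r = 4.4277/15.5 = 0.28566.

0.286 per year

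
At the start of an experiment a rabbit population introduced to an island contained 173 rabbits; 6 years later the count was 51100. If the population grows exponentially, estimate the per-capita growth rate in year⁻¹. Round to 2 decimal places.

0.95 per year

From N(t) = N₀·e^(rt): e^(r·6) = 51100/173 = 295.38.
r·6 = ln(295.38) = 5.6882, so r = 5.6882/6 = 0.94804.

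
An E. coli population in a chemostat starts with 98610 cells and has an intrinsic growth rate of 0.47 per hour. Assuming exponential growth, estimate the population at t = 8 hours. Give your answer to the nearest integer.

N(t) = N₀·e^(rt) = 98610 × e^(0.47×8) = 98610 × e^3.76.
e^3.76 ≈ 42.948, so N ≈ 98610 × 42.948 = 4.235144×10^6.

4235144 cells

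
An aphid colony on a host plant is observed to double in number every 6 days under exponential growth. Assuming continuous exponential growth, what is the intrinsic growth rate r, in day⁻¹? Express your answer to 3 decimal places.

r = ln(2)/t_d = 0.6931/6 = 0.11552.

0.116 per day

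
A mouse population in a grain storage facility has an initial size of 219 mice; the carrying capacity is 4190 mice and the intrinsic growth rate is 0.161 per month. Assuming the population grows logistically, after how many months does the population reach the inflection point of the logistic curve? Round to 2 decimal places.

18.00 months

Logistic growth is fastest at N = K/2 = 2095.
A = (K − N₀)/N₀ = 18.132. Set K/(1 + A·e^(−rt)) = K/2 → A·e^(−rt) = 1.
e^(−0.161t) = 1/18.132 = 0.0551498, so t = ln(18.132)/0.161 = 2.8977/0.161 = 17.998.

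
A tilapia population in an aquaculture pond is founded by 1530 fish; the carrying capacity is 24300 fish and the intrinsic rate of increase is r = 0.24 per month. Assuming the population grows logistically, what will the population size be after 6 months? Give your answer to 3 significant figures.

5370 fish

A = (K − N₀)/N₀ = (24300 − 1530)/1530 = 14.882.
N(t) = K/(1 + A·e^(−rt)) = 24300/(1 + 14.882×e^(−0.24×6)).
e^(−1.44) = 0.23693; denominator = 1 + 14.882×0.23693 = 4.526.
N = 24300/4.526 = 5368.93.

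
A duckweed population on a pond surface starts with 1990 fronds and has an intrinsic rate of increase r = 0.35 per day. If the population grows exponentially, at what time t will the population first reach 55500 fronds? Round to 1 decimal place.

9.5 days

Set N₀·e^(rt) = 55500: e^(0.35·t) = 55500/1990 = 27.889.
0.35·t = ln(27.889) = 3.3282, so t = 3.3282/0.35 = 9.5093.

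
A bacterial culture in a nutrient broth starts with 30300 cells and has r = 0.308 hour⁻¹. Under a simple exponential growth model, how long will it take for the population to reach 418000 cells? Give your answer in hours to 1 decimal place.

8.5 hours

Set N₀·e^(rt) = 418000: e^(0.308·t) = 418000/30300 = 13.795.
0.308·t = ln(13.795) = 2.6243, so t = 2.6243/0.308 = 8.5206.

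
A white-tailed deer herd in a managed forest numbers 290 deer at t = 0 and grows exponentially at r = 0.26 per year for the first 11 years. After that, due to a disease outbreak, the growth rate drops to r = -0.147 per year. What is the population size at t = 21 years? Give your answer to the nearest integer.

1164 deer

Phase 1: N(11) = 290·e^(0.26×11) = 290·e^2.86 = 5063.84.
Phase 2 runs for 21 − 11 = 10 years at r = -0.147.
N(21) = 5063.84·e^(-0.147×10) = 5063.84·e^-1.47 = 1164.31.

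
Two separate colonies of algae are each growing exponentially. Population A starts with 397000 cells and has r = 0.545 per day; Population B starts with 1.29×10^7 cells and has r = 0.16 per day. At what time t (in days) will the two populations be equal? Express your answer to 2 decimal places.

9.04 days

Set 397000·e^(0.545t) = 1.29×10^7·e^(0.16t).
e^((0.545 − 0.16)t) = 1.29×10^7/397000 → e^(0.385·t) = 32.494.
0.385·t = ln(32.494) = 3.481, so t = 3.481/0.385 = 9.0417.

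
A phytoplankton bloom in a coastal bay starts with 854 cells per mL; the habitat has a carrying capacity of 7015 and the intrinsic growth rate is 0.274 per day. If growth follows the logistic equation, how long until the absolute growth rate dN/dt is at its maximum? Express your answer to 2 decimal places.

7.21 days

Logistic growth is fastest at N = K/2 = 3507.5.
A = (K − N₀)/N₀ = 7.2143. Set K/(1 + A·e^(−rt)) = K/2 → A·e^(−rt) = 1.
e^(−0.274t) = 1/7.2143 = 0.138614, so t = ln(7.2143)/0.274 = 1.9761/0.274 = 7.2119.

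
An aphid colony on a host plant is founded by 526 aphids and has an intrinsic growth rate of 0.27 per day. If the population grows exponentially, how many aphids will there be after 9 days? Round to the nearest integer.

5975 aphids

N(t) = N₀·e^(rt) = 526 × e^(0.27×9) = 526 × e^2.43.
e^2.43 ≈ 11.359, so N ≈ 526 × 11.359 = 5974.77.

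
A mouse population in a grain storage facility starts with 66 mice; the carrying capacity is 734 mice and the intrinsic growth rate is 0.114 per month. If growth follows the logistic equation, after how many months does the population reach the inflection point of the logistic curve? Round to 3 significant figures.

20.3 months

Logistic growth is fastest at N = K/2 = 367.
A = (K − N₀)/N₀ = 10.121. Set K/(1 + A·e^(−rt)) = K/2 → A·e^(−rt) = 1.
e^(−0.114t) = 1/10.121 = 0.0988024, so t = ln(10.121)/0.114 = 2.3146/0.114 = 20.304.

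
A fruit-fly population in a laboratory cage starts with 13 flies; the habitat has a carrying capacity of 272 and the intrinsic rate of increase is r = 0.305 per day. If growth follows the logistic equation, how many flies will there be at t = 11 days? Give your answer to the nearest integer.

A = (K − N₀)/N₀ = (272 − 13)/13 = 19.923.
N(t) = K/(1 + A·e^(−rt)) = 272/(1 + 19.923×e^(−0.305×11)).
e^(−3.355) = 0.034909; denominator = 1 + 19.923×0.034909 = 1.6955.
N = 272/1.6955 = 160.424.

160 flies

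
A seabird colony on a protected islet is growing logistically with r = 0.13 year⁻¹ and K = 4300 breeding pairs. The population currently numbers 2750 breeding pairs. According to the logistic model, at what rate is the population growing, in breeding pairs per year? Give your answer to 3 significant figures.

129 breeding pairs per year

dN/dt = rN(1 − N/K) = 0.13 × 2750 × (1 − 2750/4300).
1 − 2750/4300 = 0.36047; dN/dt = 0.13 × 2750 × 0.36047 = 128.87.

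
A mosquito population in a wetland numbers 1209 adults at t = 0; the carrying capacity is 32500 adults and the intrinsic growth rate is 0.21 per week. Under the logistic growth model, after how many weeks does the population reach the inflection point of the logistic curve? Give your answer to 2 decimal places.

15.49 weeks

Logistic growth is fastest at N = K/2 = 16250.
A = (K − N₀)/N₀ = 25.882. Set K/(1 + A·e^(−rt)) = K/2 → A·e^(−rt) = 1.
e^(−0.21t) = 1/25.882 = 0.0386373, so t = ln(25.882)/0.21 = 3.2535/0.21 = 15.493.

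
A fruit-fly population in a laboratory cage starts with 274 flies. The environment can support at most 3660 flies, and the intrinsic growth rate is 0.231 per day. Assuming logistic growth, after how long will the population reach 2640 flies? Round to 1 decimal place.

15.0 days

A = (K − N₀)/N₀ = (3660 − 274)/274 = 12.358.
Solve 3660/(1 + 12.358·e^(−0.231t)) = 2640: 1 + 12.358·e^(−0.231t) = 1.3864, so e^(−0.231t) = 0.0312651.
−0.231·t = ln(0.0312651) = -3.4653, so t = 3.4653/0.231 = 15.001.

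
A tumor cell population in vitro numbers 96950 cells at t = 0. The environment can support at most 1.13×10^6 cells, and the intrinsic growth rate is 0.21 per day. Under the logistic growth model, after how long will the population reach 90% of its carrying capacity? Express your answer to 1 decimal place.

21.7 days

A = (K − N₀)/N₀ = (1.13×10^6 − 96950)/96950 = 10.655.
Solve 1.13×10^6/(1 + 10.655·e^(−0.21t)) = 1.017×10^6: 1 + 10.655·e^(−0.21t) = 1.1111, so e^(−0.21t) = 0.0104276.
−0.21·t = ln(0.0104276) = -4.5633, so t = 4.5633/0.21 = 21.73.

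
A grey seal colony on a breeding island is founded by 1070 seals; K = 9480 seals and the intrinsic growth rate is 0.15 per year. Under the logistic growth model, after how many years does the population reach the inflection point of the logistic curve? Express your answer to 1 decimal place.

13.7 years

Logistic growth is fastest at N = K/2 = 4740.
A = (K − N₀)/N₀ = 7.8598. Set K/(1 + A·e^(−rt)) = K/2 → A·e^(−rt) = 1.
e^(−0.15t) = 1/7.8598 = 0.127229, so t = ln(7.8598)/0.15 = 2.0618/0.15 = 13.745.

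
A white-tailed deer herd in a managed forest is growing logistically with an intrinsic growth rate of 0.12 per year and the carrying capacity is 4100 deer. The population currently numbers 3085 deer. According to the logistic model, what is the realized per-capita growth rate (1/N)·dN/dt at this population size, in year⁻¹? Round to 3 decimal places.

(1/N)·dN/dt = r(1 − N/K) = 0.12 × (1 − 3085/4100).
= 0.12 × 0.24756 = 0.029707.

0.030 per year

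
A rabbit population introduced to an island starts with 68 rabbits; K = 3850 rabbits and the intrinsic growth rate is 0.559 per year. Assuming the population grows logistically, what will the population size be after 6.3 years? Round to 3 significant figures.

1460 rabbits

A = (K − N₀)/N₀ = (3850 − 68)/68 = 55.618.
N(t) = K/(1 + A·e^(−rt)) = 3850/(1 + 55.618×e^(−0.559×6.3)).
e^(−3.522) = 0.029549; denominator = 1 + 55.618×0.029549 = 2.6435.
N = 3850/2.6435 = 1456.43.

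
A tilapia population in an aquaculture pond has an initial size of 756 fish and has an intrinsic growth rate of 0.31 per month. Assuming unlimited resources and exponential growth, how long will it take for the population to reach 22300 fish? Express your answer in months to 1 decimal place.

10.9 months

Set N₀·e^(rt) = 22300: e^(0.31·t) = 22300/756 = 29.497.
0.31·t = ln(29.497) = 3.3843, so t = 3.3843/0.31 = 10.917.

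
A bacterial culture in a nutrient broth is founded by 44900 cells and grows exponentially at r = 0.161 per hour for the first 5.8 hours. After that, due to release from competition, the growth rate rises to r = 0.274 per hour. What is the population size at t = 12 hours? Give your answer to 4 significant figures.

624600 cells

Phase 1: N(5.8) = 44900·e^(0.161×5.8) = 44900·e^0.9338 = 114233.
Phase 2 runs for 12 − 5.8 = 6.2 hours at r = 0.274.
N(12) = 114233·e^(0.274×6.2) = 114233·e^1.699 = 624554.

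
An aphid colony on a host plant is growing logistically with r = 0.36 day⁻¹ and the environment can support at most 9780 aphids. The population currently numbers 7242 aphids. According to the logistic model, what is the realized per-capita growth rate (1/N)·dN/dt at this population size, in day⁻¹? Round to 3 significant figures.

0.0934 per day

(1/N)·dN/dt = r(1 − N/K) = 0.36 × (1 − 7242/9780).
= 0.36 × 0.25951 = 0.093423.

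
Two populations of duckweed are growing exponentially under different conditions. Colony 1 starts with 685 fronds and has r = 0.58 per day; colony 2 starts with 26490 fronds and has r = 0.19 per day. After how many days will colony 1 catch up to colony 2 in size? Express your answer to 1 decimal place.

Set 685·e^(0.58t) = 26490·e^(0.19t).
e^((0.58 − 0.19)t) = 26490/685 → e^(0.39·t) = 38.672.
0.39·t = ln(38.672) = 3.6551, so t = 3.6551/0.39 = 9.3721.

9.4 days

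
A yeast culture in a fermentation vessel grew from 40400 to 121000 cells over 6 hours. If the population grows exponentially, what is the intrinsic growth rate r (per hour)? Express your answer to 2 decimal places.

From N(t) = N₀·e^(rt): e^(r·6) = 121000/40400 = 2.995.
r·6 = ln(2.995) = 1.097, so r = 1.097/6 = 0.18283.

0.18 per hour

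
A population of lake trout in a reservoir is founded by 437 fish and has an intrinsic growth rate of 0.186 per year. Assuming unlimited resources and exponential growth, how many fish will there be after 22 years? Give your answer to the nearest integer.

26159 fish

N(t) = N₀·e^(rt) = 437 × e^(0.186×22) = 437 × e^4.092.
e^4.092 ≈ 59.859, so N ≈ 437 × 59.859 = 26158.6.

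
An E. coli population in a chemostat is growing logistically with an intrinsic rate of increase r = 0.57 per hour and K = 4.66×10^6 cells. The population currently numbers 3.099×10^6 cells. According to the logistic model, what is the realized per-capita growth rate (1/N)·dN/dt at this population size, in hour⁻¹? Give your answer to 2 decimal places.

0.19 per hour

(1/N)·dN/dt = r(1 − N/K) = 0.57 × (1 − 3.099×10^6/4.66×10^6).
= 0.57 × 0.33498 = 0.19094.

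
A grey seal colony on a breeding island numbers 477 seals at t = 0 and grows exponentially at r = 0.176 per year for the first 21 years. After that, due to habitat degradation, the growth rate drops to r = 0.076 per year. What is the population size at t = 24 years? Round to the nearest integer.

24137 seals

Phase 1: N(21) = 477·e^(0.176×21) = 477·e^3.696 = 19216.3.
Phase 2 runs for 24 − 21 = 3 years at r = 0.076.
N(24) = 19216.3·e^(0.076×3) = 19216.3·e^0.228 = 24137.4.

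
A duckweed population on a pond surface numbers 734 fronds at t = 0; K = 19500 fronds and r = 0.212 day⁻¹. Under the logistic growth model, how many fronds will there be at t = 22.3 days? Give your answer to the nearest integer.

15903 fronds

A = (K − N₀)/N₀ = (19500 − 734)/734 = 25.567.
N(t) = K/(1 + A·e^(−rt)) = 19500/(1 + 25.567×e^(−0.212×22.3)).
e^(−4.728) = 0.0088477; denominator = 1 + 25.567×0.0088477 = 1.2262.
N = 19500/1.2262 = 15902.7.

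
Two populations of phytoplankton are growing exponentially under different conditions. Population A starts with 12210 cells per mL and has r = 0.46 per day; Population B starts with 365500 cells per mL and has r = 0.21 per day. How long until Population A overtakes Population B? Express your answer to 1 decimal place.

Set 12210·e^(0.46t) = 365500·e^(0.21t).
e^((0.46 − 0.21)t) = 365500/12210 → e^(0.25·t) = 29.934.
0.25·t = ln(29.934) = 3.399, so t = 3.399/0.25 = 13.596.

13.6 days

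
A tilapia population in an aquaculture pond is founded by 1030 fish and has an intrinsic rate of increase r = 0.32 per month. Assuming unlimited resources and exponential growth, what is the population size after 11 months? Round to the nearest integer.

N(t) = N₀·e^(rt) = 1030 × e^(0.32×11) = 1030 × e^3.52.
e^3.52 ≈ 33.784, so N ≈ 1030 × 33.784 = 34798.

34798 fish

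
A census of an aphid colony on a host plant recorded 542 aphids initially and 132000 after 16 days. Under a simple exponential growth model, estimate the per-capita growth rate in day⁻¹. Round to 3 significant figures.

0.343 per day

From N(t) = N₀·e^(rt): e^(r·16) = 132000/542 = 243.54.
r·16 = ln(243.54) = 5.4953, so r = 5.4953/16 = 0.34346.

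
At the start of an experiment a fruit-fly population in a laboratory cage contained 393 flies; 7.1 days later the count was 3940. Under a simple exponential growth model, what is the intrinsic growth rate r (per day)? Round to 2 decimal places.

From N(t) = N₀·e^(rt): e^(r·7.1) = 3940/393 = 10.025.
r·7.1 = ln(10.025) = 2.3051, so r = 2.3051/7.1 = 0.32467.

0.32 per day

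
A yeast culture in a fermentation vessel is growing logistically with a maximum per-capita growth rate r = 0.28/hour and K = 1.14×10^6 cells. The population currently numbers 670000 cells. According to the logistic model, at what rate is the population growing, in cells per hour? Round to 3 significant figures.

77300 cells per hour

dN/dt = rN(1 − N/K) = 0.28 × 670000 × (1 − 670000/1.14×10^6).
1 − 670000/1.14×10^6 = 0.41228; dN/dt = 0.28 × 670000 × 0.41228 = 77344.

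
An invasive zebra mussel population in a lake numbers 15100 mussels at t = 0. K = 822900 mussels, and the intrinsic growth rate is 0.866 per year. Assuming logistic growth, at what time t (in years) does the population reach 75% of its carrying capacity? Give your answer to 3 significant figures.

A = (K − N₀)/N₀ = (822900 − 15100)/15100 = 53.497.
Solve 822900/(1 + 53.497·e^(−0.866t)) = 617175: 1 + 53.497·e^(−0.866t) = 1.3333, so e^(−0.866t) = 0.00623092.
−0.866·t = ln(0.00623092) = -5.0782, so t = 5.0782/0.866 = 5.864.

5.86 years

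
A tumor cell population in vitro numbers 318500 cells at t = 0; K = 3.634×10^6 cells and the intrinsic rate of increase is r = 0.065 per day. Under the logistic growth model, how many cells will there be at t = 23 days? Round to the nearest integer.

A = (K − N₀)/N₀ = (3.634×10^6 − 318500)/318500 = 10.41.
N(t) = K/(1 + A·e^(−rt)) = 3.634×10^6/(1 + 10.41×e^(−0.065×23)).
e^(−1.495) = 0.22425; denominator = 1 + 10.41×0.22425 = 3.3344.
N = 3.634×10^6/3.3344 = 1.089862×10^6.

1089862 cells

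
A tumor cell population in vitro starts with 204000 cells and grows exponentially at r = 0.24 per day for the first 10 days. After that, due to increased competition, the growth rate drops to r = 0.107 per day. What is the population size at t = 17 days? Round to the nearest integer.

4755799 cells

Phase 1: N(10) = 204000·e^(0.24×10) = 204000·e^2.4 = 2.248728×10^6.
Phase 2 runs for 17 − 10 = 7 days at r = 0.107.
N(17) = 2.248728×10^6·e^(0.107×7) = 2.248728×10^6·e^0.749 = 4.755799×10^6.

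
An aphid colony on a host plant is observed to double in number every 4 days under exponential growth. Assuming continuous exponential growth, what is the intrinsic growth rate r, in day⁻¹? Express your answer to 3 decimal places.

0.173 per day

r = ln(2)/t_d = 0.6931/4 = 0.17329.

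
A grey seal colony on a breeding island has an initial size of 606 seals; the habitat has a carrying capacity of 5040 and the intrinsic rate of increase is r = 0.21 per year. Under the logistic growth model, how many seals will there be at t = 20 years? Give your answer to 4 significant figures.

A = (K − N₀)/N₀ = (5040 − 606)/606 = 7.3168.
N(t) = K/(1 + A·e^(−rt)) = 5040/(1 + 7.3168×e^(−0.21×20)).
e^(−4.2) = 0.014996; denominator = 1 + 7.3168×0.014996 = 1.1097.
N = 5040/1.1097 = 4541.69.

4542 seals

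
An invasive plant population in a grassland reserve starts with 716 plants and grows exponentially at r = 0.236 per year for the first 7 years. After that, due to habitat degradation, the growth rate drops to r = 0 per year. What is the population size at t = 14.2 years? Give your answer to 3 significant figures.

3740 plants

Phase 1: N(7) = 716·e^(0.236×7) = 716·e^1.652 = 3735.66.
Phase 2 runs for 14.2 − 7 = 7.2 years at r = 0.
N(14.2) = 3735.66·e^(0×7.2) = 3735.66·e^-0 = 3735.66.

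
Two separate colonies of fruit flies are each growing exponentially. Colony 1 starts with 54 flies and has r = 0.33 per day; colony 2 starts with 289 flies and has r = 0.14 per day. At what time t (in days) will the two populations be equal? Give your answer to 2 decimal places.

Set 54·e^(0.33t) = 289·e^(0.14t).
e^((0.33 − 0.14)t) = 289/54 → e^(0.19·t) = 5.3519.
0.19·t = ln(5.3519) = 1.6774, so t = 1.6774/0.19 = 8.8286.

8.83 days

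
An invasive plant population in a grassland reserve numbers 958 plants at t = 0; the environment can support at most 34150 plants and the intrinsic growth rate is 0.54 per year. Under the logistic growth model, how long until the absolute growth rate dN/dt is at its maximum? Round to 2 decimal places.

6.57 years

Logistic growth is fastest at N = K/2 = 17075.
A = (K − N₀)/N₀ = 34.647. Set K/(1 + A·e^(−rt)) = K/2 → A·e^(−rt) = 1.
e^(−0.54t) = 1/34.647 = 0.0288624, so t = ln(34.647)/0.54 = 3.5452/0.54 = 6.5652.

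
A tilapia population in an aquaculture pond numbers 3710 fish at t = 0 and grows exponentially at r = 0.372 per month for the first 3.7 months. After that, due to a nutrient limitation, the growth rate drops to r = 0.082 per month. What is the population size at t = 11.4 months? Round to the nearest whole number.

27628 fish

Phase 1: N(3.7) = 3710·e^(0.372×3.7) = 3710·e^1.376 = 14693.9.
Phase 2 runs for 11.4 − 3.7 = 7.7 months at r = 0.082.
N(11.4) = 14693.9·e^(0.082×7.7) = 14693.9·e^0.6314 = 27628.1.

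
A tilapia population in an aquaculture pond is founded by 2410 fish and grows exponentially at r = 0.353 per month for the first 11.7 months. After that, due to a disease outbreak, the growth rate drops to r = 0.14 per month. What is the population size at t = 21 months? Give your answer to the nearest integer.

Phase 1: N(11.7) = 2410·e^(0.353×11.7) = 2410·e^4.13 = 149864.
Phase 2 runs for 21 − 11.7 = 9.3 months at r = 0.14.
N(21) = 149864·e^(0.14×9.3) = 149864·e^1.302 = 550996.

550996 fish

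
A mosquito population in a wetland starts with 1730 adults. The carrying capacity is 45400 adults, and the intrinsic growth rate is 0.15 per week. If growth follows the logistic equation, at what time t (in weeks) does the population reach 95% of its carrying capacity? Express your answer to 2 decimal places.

41.15 weeks

A = (K − N₀)/N₀ = (45400 − 1730)/1730 = 25.243.
Solve 45400/(1 + 25.243·e^(−0.15t)) = 43130: 1 + 25.243·e^(−0.15t) = 1.0526, so e^(−0.15t) = 0.00208502.
−0.15·t = ln(0.00208502) = -6.173, so t = 6.173/0.15 = 41.153.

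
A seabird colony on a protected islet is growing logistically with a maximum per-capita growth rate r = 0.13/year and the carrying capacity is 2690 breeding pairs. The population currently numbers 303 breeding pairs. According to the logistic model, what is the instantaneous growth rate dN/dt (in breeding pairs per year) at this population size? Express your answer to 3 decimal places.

34.953 breeding pairs per year

dN/dt = rN(1 − N/K) = 0.13 × 303 × (1 − 303/2690).
1 − 303/2690 = 0.88736; dN/dt = 0.13 × 303 × 0.88736 = 34.953.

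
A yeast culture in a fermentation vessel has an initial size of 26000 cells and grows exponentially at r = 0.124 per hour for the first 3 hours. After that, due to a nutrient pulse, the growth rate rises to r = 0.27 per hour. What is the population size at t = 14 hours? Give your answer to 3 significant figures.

Phase 1: N(3) = 26000·e^(0.124×3) = 26000·e^0.372 = 37716.5.
Phase 2 runs for 14 − 3 = 11 hours at r = 0.27.
N(14) = 37716.5·e^(0.27×11) = 37716.5·e^2.97 = 735166.

735000 cells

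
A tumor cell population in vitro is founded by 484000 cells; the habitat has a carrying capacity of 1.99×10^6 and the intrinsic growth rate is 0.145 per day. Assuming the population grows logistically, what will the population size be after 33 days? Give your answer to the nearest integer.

A = (K − N₀)/N₀ = (1.99×10^6 − 484000)/484000 = 3.1116.
N(t) = K/(1 + A·e^(−rt)) = 1.99×10^6/(1 + 3.1116×e^(−0.145×33)).
e^(−4.785) = 0.0083541; denominator = 1 + 3.1116×0.0083541 = 1.026.
N = 1.99×10^6/1.026 = 1.939582×10^6.

1939582 cells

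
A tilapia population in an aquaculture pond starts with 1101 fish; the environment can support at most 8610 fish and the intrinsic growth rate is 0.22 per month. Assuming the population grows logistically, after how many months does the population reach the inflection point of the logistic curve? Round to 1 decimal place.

8.7 months

Logistic growth is fastest at N = K/2 = 4305.
A = (K − N₀)/N₀ = 6.8202. Set K/(1 + A·e^(−rt)) = K/2 → A·e^(−rt) = 1.
e^(−0.22t) = 1/6.8202 = 0.146624, so t = ln(6.8202)/0.22 = 1.9199/0.22 = 8.7267.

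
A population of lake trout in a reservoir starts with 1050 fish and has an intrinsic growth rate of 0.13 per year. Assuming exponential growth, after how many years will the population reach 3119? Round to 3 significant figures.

Set N₀·e^(rt) = 3119: e^(0.13·t) = 3119/1050 = 2.9705.
0.13·t = ln(2.9705) = 1.0887, so t = 1.0887/0.13 = 8.3748.

8.37 years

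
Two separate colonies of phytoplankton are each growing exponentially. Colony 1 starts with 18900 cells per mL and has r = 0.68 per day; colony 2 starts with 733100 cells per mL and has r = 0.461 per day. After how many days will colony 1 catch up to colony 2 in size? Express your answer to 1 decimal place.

Set 18900·e^(0.68t) = 733100·e^(0.461t).
e^((0.68 − 0.461)t) = 733100/18900 → e^(0.219·t) = 38.788.
0.219·t = ln(38.788) = 3.6581, so t = 3.6581/0.219 = 16.704.

16.7 days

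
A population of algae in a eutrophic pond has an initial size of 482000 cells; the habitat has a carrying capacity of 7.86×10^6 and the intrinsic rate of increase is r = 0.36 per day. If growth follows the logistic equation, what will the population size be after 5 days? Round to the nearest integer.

2226478 cells

A = (K − N₀)/N₀ = (7.86×10^6 − 482000)/482000 = 15.307.
N(t) = K/(1 + A·e^(−rt)) = 7.86×10^6/(1 + 15.307×e^(−0.36×5)).
e^(−1.8) = 0.1653; denominator = 1 + 15.307×0.1653 = 3.5302.
N = 7.86×10^6/3.5302 = 2.226478×10^6.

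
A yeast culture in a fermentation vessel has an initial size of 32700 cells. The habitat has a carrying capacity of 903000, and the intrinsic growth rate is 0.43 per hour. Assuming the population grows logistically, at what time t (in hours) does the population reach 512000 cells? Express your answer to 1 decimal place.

8.3 hours

A = (K − N₀)/N₀ = (903000 − 32700)/32700 = 26.615.
Solve 903000/(1 + 26.615·e^(−0.43t)) = 512000: 1 + 26.615·e^(−0.43t) = 1.7637, so e^(−0.43t) = 0.0286936.
−0.43·t = ln(0.0286936) = -3.5511, so t = 3.5511/0.43 = 8.2583.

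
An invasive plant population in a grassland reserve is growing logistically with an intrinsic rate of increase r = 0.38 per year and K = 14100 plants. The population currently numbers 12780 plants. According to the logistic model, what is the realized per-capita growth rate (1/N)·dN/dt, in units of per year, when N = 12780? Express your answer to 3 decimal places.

(1/N)·dN/dt = r(1 − N/K) = 0.38 × (1 − 12780/14100).
= 0.38 × 0.093617 = 0.035574.

0.036 per year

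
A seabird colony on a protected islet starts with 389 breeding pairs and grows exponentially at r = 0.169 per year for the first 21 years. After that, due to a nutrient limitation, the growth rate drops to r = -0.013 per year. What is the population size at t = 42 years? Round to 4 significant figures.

Phase 1: N(21) = 389·e^(0.169×21) = 389·e^3.549 = 13528.8.
Phase 2 runs for 42 − 21 = 21 years at r = -0.013.
N(42) = 13528.8·e^(-0.013×21) = 13528.8·e^-0.273 = 10296.7.

10300 breeding pairs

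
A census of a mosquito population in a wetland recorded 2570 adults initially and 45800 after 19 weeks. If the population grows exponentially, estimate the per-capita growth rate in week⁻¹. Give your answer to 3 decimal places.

From N(t) = N₀·e^(rt): e^(r·19) = 45800/2570 = 17.821.
r·19 = ln(17.821) = 2.8804, so r = 2.8804/19 = 0.1516.

0.152 per week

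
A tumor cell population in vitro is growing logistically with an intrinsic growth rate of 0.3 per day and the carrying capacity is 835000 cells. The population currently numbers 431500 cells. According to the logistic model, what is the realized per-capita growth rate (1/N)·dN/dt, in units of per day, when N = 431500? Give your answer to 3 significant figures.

(1/N)·dN/dt = r(1 − N/K) = 0.3 × (1 − 431500/835000).
= 0.3 × 0.48323 = 0.14497.

0.145 per day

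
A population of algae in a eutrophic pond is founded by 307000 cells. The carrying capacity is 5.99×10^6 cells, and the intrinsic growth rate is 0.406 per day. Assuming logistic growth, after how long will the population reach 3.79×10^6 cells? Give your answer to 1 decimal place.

A = (K − N₀)/N₀ = (5.99×10^6 − 307000)/307000 = 18.511.
Solve 5.99×10^6/(1 + 18.511·e^(−0.406t)) = 3.79×10^6: 1 + 18.511·e^(−0.406t) = 1.5805, so e^(−0.406t) = 0.0313577.
−0.406·t = ln(0.0313577) = -3.4623, so t = 3.4623/0.406 = 8.5278.

8.5 days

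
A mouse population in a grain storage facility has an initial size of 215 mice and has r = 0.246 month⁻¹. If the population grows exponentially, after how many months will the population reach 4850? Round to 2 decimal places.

Set N₀·e^(rt) = 4850: e^(0.246·t) = 4850/215 = 22.558.
0.246·t = ln(22.558) = 3.1161, so t = 3.1161/0.246 = 12.667.

12.67 months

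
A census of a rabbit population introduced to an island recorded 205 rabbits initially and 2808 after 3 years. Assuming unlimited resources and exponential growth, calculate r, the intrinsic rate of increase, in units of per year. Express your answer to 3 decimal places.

0.872 per year

From N(t) = N₀·e^(rt): e^(r·3) = 2808/205 = 13.698.
r·3 = ln(13.698) = 2.6172, so r = 2.6172/3 = 0.87241.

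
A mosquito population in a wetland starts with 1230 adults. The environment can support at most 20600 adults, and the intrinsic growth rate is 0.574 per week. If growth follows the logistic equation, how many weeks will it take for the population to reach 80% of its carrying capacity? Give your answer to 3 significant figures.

7.22 weeks

A = (K − N₀)/N₀ = (20600 − 1230)/1230 = 15.748.
Solve 20600/(1 + 15.748·e^(−0.574t)) = 16480: 1 + 15.748·e^(−0.574t) = 1.25, so e^(−0.574t) = 0.0158751.
−0.574·t = ln(0.0158751) = -4.143, so t = 4.143/0.574 = 7.2178.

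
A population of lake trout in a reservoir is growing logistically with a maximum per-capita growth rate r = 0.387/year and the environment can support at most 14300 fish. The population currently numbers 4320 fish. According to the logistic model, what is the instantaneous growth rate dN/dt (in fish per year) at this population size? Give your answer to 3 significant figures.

dN/dt = rN(1 − N/K) = 0.387 × 4320 × (1 − 4320/14300).
1 − 4320/14300 = 0.6979; dN/dt = 0.387 × 4320 × 0.6979 = 1166.8.

1170 fish per year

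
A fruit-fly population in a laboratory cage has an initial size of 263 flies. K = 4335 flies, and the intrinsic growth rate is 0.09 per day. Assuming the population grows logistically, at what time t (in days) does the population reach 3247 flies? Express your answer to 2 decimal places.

42.59 days

A = (K − N₀)/N₀ = (4335 − 263)/263 = 15.483.
Solve 4335/(1 + 15.483·e^(−0.09t)) = 3247: 1 + 15.483·e^(−0.09t) = 1.3351, so e^(−0.09t) = 0.0216419.
−0.09·t = ln(0.0216419) = -3.8331, so t = 3.8331/0.09 = 42.59.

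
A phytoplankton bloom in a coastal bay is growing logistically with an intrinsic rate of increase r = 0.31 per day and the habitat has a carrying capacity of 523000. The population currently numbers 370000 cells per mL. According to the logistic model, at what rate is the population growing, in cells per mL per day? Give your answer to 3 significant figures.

dN/dt = rN(1 − N/K) = 0.31 × 370000 × (1 − 370000/523000).
1 − 370000/523000 = 0.29254; dN/dt = 0.31 × 370000 × 0.29254 = 33555.

33600 cells per mL per day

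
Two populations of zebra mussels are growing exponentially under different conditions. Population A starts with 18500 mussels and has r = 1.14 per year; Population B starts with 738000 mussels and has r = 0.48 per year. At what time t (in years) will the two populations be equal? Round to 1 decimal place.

Set 18500·e^(1.14t) = 738000·e^(0.48t).
e^((1.14 − 0.48)t) = 738000/18500 → e^(0.66·t) = 39.892.
0.66·t = ln(39.892) = 3.6862, so t = 3.6862/0.66 = 5.5851.

5.6 years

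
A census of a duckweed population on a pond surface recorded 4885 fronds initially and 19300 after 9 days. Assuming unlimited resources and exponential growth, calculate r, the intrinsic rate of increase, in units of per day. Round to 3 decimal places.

From N(t) = N₀·e^(rt): e^(r·9) = 19300/4885 = 3.9509.
r·9 = ln(3.9509) = 1.3739, so r = 1.3739/9 = 0.15266.

0.153 per day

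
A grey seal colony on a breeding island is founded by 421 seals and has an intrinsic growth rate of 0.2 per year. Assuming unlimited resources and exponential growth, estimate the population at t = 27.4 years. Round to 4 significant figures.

101000 seals

N(t) = N₀·e^(rt) = 421 × e^(0.2×27.4) = 421 × e^5.48.
e^5.48 ≈ 239.85, so N ≈ 421 × 239.85 = 100975.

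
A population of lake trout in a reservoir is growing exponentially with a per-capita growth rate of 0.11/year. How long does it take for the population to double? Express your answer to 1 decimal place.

6.3 years

Doubling time t_d = ln(2)/r = 0.6931/0.11 = 6.3013.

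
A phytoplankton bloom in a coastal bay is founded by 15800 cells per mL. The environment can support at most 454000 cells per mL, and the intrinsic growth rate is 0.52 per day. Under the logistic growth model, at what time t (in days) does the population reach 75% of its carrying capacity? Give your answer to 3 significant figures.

A = (K − N₀)/N₀ = (454000 − 15800)/15800 = 27.734.
Solve 454000/(1 + 27.734·e^(−0.52t)) = 340500: 1 + 27.734·e^(−0.52t) = 1.3333, so e^(−0.52t) = 0.0120189.
−0.52·t = ln(0.0120189) = -4.4213, so t = 4.4213/0.52 = 8.5025.

8.50 days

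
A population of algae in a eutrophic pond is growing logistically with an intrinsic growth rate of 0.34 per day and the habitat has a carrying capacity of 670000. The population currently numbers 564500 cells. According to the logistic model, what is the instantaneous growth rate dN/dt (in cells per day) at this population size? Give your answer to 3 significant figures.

dN/dt = rN(1 − N/K) = 0.34 × 564500 × (1 − 564500/670000).
1 − 564500/670000 = 0.15746; dN/dt = 0.34 × 564500 × 0.15746 = 30222.

30200 cells per day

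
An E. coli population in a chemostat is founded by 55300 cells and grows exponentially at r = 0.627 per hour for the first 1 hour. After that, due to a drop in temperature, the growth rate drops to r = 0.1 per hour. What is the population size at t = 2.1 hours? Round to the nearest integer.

Phase 1: N(1) = 55300·e^(0.627×1) = 55300·e^0.627 = 103521.
Phase 2 runs for 2.1 − 1 = 1.1 hours at r = 0.1.
N(2.1) = 103521·e^(0.1×1.1) = 103521·e^0.11 = 115558.

115558 cells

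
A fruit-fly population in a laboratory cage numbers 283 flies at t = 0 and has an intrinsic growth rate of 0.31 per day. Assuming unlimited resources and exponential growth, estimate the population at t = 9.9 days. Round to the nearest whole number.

6090 flies

N(t) = N₀·e^(rt) = 283 × e^(0.31×9.9) = 283 × e^3.069.
e^3.069 ≈ 21.52, so N ≈ 283 × 21.52 = 6090.27.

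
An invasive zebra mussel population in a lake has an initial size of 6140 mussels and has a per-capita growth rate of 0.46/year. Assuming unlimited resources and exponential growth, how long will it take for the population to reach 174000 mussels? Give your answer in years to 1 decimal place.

7.3 years

Set N₀·e^(rt) = 174000: e^(0.46·t) = 174000/6140 = 28.339.
0.46·t = ln(28.339) = 3.3442, so t = 3.3442/0.46 = 7.2701.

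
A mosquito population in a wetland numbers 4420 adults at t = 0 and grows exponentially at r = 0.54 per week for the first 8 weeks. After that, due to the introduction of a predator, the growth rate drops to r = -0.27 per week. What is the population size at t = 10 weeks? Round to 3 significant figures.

Phase 1: N(8) = 4420·e^(0.54×8) = 4420·e^4.32 = 332334.
Phase 2 runs for 10 − 8 = 2 weeks at r = -0.27.
N(10) = 332334·e^(-0.27×2) = 332334·e^-0.54 = 193667.

194000 adults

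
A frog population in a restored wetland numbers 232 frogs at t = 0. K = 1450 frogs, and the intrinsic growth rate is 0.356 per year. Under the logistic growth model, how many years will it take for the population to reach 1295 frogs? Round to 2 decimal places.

A = (K − N₀)/N₀ = (1450 − 232)/232 = 5.25.
Solve 1450/(1 + 5.25·e^(−0.356t)) = 1295: 1 + 5.25·e^(−0.356t) = 1.1197, so e^(−0.356t) = 0.0227983.
−0.356·t = ln(0.0227983) = -3.7811, so t = 3.7811/0.356 = 10.621.

10.62 years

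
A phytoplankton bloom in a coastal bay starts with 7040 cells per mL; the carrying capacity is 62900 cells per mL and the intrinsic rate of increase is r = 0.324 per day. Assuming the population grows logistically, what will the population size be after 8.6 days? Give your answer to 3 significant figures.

A = (K − N₀)/N₀ = (62900 − 7040)/7040 = 7.9347.
N(t) = K/(1 + A·e^(−rt)) = 62900/(1 + 7.9347×e^(−0.324×8.6)).
e^(−2.786) = 0.061643; denominator = 1 + 7.9347×0.061643 = 1.4891.
N = 62900/1.4891 = 42239.9.

42200 cells per mL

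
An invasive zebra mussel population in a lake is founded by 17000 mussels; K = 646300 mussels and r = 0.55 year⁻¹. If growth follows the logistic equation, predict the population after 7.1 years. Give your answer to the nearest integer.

370251 mussels

A = (K − N₀)/N₀ = (646300 − 17000)/17000 = 37.018.
N(t) = K/(1 + A·e^(−rt)) = 646300/(1 + 37.018×e^(−0.55×7.1)).
e^(−3.905) = 0.020141; denominator = 1 + 37.018×0.020141 = 1.7456.
N = 646300/1.7456 = 370251.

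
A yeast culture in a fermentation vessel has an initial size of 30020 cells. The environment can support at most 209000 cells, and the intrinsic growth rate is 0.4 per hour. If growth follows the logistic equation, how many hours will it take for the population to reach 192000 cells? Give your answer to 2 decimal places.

A = (K − N₀)/N₀ = (209000 − 30020)/30020 = 5.962.
Solve 209000/(1 + 5.962·e^(−0.4t)) = 192000: 1 + 5.962·e^(−0.4t) = 1.0885, so e^(−0.4t) = 0.0148509.
−0.4·t = ln(0.0148509) = -4.2097, so t = 4.2097/0.4 = 10.524.

10.52 hours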